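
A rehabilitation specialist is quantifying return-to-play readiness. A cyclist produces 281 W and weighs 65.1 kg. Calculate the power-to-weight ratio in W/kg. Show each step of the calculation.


P/W = power / mass
= 281 / 65.1
= 4.316 W/kg

4.316 W/kg


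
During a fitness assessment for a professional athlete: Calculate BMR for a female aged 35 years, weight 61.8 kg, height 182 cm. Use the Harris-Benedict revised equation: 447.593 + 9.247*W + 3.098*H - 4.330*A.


Substituting values:
W term = 9.247 * 61.8 = 571.4646
H term = 3.098 * 182 = 563.836
A term = 4.330 * 35 = 151.55
BMR = 1431.34 kcal/day

1431.34 kcal/day


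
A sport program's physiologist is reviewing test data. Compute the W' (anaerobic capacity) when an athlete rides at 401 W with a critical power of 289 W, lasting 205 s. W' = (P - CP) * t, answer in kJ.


Above-CP power = 112 W
Duration = 205 s
W' = 112 * 205 = 22960 J
Convert: 22960 / 1000 = 22.96 kJ

22.96 kJ


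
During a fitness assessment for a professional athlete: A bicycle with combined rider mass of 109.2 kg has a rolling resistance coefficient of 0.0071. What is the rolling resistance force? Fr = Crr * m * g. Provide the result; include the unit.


Fr = 0.0071 * 109.2 * 9.81
= 0.77532 * 9.81
= 7.606 N

7.606 N


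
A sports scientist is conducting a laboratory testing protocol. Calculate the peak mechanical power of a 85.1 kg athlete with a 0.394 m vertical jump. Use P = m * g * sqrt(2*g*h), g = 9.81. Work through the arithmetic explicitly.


First, sqrt(2gh) = sqrt(2 * 9.81 * 0.394)
= sqrt(7.73028) = 2.780338 m/s
Power = 85.1 * 9.81 * 2.780338 = 2321.11 W

2321.11 W


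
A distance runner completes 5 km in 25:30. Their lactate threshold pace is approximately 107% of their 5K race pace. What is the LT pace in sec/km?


Convert to seconds: 25 min 30 s = 1530 s
Pace per km = 1530 / 5 = 306.0 s/km
LT pace = 306.0 * 1.07 = 327.42 s/km

327.42 s/km


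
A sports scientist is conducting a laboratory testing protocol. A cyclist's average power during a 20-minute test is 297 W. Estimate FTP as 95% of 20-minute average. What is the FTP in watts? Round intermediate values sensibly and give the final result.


FTP = 20-min power * 0.95
= 297 * 0.95
= 282.15 W

282.15 W


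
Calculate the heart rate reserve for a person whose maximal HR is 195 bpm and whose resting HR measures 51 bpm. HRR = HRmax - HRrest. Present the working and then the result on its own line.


HRmax = 195 bpm
HRrest = 51 bpm
HRR = 195 - 51 = 144 bpm

144 bpm


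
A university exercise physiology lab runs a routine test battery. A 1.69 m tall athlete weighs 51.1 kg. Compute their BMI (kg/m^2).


height^2 = 2.8561 m^2
BMI = 51.1 / 2.8561 = 17.89 kg/m^2

17.89 kg/m^2


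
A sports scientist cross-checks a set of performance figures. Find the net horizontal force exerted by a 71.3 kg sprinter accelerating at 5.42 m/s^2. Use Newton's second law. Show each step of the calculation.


Newton's second law: F = m * a
F = 71.3 * 5.42 = 386.45 N

386.45 N


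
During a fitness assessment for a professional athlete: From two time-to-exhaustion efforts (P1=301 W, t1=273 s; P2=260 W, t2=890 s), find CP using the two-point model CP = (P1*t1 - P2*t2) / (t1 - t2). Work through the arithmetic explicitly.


Work in trial 1 = 82173 J
Work in trial 2 = 231400 J
Delta work = -149227 J
Delta time = -617 s
CP = -149227 / -617 = 241.86 W

241.86 W


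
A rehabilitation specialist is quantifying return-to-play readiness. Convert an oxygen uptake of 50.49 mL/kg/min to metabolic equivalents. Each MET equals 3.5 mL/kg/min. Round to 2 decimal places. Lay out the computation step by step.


One MET = 3.5 mL/kg/min
Number of METs = 50.49 / 3.5
= 14.43 METs

14.43 METs


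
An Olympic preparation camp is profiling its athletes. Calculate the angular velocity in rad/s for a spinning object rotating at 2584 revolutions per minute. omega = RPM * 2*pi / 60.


omega = RPM * 2*pi / 60
= 2584 * 6.28318531 / 60
= 270.596 rad/s

270.596 rad/s


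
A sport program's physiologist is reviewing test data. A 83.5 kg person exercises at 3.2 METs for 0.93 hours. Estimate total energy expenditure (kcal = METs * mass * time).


Energy = METs * mass(kg) * time(h)
= 3.2 * 83.5 * 0.93
= 248.5 kcal

248.5 kcal


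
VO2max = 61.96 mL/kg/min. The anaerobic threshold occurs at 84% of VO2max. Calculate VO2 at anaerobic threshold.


AT fraction = 84 / 100 = 0.84
AT VO2 = 61.96 * 0.84
= 52.05 mL/kg/min

52.05 mL/kg/min


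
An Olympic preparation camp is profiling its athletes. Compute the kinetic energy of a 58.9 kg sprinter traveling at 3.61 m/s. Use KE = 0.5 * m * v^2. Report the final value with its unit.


Velocity squared = 13.0321
KE = 0.5 * 58.9 * 13.0321 = 383.8 J

383.8 J


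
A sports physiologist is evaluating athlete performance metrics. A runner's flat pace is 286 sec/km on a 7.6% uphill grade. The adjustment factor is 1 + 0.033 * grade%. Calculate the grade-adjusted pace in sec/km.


Factor = 1 + 0.033 * 7.6 = 1.2508
Adjusted pace = 286 * 1.2508
= 357.73 sec/km

357.73 s/km


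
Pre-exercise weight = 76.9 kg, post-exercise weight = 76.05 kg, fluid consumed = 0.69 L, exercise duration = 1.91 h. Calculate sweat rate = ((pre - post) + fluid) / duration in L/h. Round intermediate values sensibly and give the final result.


Weight loss = 76.9 - 76.05 = 0.85 kg (approx L)
Total sweat = 0.85 + 0.69 = 1.54 L
Sweat rate = 1.54 / 1.91 = 0.806 L/h

0.806 L/h


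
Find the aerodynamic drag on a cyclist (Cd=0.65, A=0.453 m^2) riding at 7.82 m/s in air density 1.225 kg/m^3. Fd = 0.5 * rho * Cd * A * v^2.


Fd = 0.5 * 1.225 * 0.65 * 0.453 * 7.82^2
= 0.5 * 1.225 * 0.65 * 0.453 * 61.1524
= 11.029 N

11.029 N


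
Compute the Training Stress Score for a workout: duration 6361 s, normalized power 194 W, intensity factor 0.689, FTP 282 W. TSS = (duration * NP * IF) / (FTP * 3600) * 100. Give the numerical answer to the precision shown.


Product = 6361 * 194 * 0.689 = 850249.426
Base = 282 * 3600 = 1015200
TSS = 850249.426 / 1015200 * 100 = 83.75

83.75 TSS


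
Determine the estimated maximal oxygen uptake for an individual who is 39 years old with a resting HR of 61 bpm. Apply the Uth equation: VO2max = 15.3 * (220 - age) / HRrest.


HRmax = 220 - 39 = 181
VO2max = 15.3 * (181 / 61)
= 15.3 * 2.9672
= 45.4 mL/kg/min

45.4 mL/kg/min


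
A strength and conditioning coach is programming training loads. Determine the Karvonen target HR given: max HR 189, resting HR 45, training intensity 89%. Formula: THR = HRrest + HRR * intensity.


HRR = HRmax - HRrest = 189 - 45 = 144
THR = 45 + 144 * 0.89
= 173.16 bpm

173.16 bpm


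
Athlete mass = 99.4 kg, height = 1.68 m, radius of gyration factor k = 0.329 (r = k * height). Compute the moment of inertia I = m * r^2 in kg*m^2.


r = k * height = 0.329 * 1.68 = 0.55272 m
r^2 = 0.55272^2 = 0.305499
I = 99.4 * 0.305499 = 30.367 kg*m^2

30.367 kg*m^2


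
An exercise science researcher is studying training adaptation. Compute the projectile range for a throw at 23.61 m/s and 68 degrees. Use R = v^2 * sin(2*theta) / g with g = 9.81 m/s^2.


Two times the angle = 136 degrees
sin(136) = 0.694658
R = 557.4321 * 0.694658 / 9.81 = 39.472 m

39.472 m


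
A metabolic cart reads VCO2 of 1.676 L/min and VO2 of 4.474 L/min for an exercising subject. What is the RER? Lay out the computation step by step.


RER = VCO2 / VO2 = 1.676 / 4.474 = 0.3746

0.3746


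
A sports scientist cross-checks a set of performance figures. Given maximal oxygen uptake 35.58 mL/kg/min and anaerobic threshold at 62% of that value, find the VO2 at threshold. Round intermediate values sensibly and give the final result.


Percentage as decimal = 0.62
VO2 at AT = 35.58 * 0.62 = 22.06 mL/kg/min

22.06 mL/kg/min


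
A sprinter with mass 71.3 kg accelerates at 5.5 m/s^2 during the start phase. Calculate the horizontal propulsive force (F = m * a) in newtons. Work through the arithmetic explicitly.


F = m * a
= 71.3 * 5.5
= 392.15 N

392.15 N


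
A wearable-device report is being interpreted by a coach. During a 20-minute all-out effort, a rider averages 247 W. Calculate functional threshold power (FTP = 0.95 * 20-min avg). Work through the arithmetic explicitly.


FTP = 0.95 * 247
= 234.65 W

234.65 W


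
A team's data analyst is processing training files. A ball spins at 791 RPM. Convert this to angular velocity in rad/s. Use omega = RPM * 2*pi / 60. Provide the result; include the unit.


omega = 791 * 2 * pi / 60
= 791 * 6.28318531 / 60
= 4970.0 / 60
= 82.833 rad/s

82.833 rad/s


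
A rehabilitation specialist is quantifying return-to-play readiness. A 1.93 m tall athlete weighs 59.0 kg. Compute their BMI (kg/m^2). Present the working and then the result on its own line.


height^2 = 3.7249 m^2
BMI = 59.0 / 3.7249 = 15.84 kg/m^2

15.84 kg/m^2


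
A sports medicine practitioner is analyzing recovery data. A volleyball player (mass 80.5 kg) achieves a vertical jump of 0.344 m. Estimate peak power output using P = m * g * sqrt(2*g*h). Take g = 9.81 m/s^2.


2 * g * h = 2 * 9.81 * 0.344 = 6.74928
sqrt(6.74928) = 2.597938 m/s
P = 80.5 * 9.81 * 2.597938 = 2051.6 W

2051.6 W


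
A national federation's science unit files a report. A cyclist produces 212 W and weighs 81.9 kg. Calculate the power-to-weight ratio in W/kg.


P/W = power / mass
= 212 / 81.9
= 2.589 W/kg

2.589 W/kg


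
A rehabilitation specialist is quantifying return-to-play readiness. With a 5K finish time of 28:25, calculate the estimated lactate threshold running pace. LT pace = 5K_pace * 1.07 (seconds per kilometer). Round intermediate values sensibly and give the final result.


Race duration = 1705 s for 5 km
Average pace = 1705 / 5 = 341.0 s/km
LT pace = 341.0 * 1.07
= 364.87 s/km

364.87 s/km


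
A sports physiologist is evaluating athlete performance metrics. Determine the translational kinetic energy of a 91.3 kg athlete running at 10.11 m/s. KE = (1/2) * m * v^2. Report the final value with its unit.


KE = 0.5 * m * v^2
= 0.5 * 91.3 * 10.11^2
= 0.5 * 91.3 * 102.2121
= 4665.98 J

4665.98 J


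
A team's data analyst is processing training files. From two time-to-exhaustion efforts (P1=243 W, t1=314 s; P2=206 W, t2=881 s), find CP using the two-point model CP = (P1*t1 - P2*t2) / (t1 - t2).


Work in trial 1 = 76302 J
Work in trial 2 = 181486 J
Delta work = -105184 J
Delta time = -567 s
CP = -105184 / -567 = 185.51 W

185.51 W


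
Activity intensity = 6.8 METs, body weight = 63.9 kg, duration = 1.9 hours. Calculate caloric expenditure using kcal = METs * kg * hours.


kcal = 6.8 * 63.9 * 1.9
= 434.52 * 1.9
= 825.59 kcal

825.59 kcal


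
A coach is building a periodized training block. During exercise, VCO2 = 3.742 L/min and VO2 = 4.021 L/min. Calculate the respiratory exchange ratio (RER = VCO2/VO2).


RER = VCO2 / VO2
= 3.742 / 4.021
= 0.9306

0.9306


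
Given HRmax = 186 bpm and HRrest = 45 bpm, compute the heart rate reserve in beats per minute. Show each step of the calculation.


Heart rate reserve = maximum HR minus resting HR
HRR = 186 - 45 = 141 bpm

141 bpm


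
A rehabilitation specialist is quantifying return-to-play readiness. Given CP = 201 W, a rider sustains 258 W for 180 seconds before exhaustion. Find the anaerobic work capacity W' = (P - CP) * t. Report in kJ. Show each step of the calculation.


Excess power = 258 - 201 = 57 W
Work above CP = 57 * 180 = 10260 J
W' = 10.26 kJ

10.26 kJ


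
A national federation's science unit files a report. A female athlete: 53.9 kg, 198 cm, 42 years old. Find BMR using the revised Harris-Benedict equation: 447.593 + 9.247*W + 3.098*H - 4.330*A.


Intercept = 447.593
Weight contribution = 9.247 * 53.9 = 498.4133
Height contribution = 3.098 * 198 = 613.404
Age contribution = 4.33 * 42 = 181.86
BMR = 447.593 + 498.4133 + 613.404 - 181.86
= 1377.55 kcal/day

1377.55 kcal/day


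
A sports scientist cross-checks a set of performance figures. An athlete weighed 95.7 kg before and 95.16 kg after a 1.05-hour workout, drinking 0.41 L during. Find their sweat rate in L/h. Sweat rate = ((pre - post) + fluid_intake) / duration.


Body mass change = 0.54 kg
Total sweat loss = 0.54 + 0.41 = 0.95 L
Rate = 0.95 / 1.05 = 0.905 L/h

0.905 L/h


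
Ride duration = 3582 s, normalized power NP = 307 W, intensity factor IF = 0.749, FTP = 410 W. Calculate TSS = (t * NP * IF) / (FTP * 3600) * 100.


Numerator = 3582 * 307 * 0.749 = 823655.826
Denominator = 410 * 3600 = 1476000
TSS = 823655.826 / 1476000 * 100
= 55.8

55.8 TSS


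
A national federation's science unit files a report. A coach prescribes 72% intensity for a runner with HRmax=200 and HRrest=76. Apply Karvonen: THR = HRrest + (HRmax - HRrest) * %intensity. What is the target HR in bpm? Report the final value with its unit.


Heart rate reserve = 200 - 76 = 124
Intensity fraction = 72 / 100 = 0.72
THR = 76 + 124 * 0.72 = 165.28 bpm

165.28 bpm


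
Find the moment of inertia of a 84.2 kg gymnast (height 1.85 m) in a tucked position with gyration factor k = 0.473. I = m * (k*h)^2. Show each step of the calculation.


Radius of gyration = 0.473 * 1.85 = 0.87505 m
I = 84.2 * 0.87505^2
= 84.2 * 0.765713
= 64.473 kg*m^2

64.473 kg*m^2


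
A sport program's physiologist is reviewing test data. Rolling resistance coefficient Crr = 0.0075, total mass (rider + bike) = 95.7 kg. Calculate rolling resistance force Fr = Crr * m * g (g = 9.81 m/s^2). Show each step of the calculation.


Fr = Crr * m * g
= 0.0075 * 95.7 * 9.81
= 7.041 N

7.041 N


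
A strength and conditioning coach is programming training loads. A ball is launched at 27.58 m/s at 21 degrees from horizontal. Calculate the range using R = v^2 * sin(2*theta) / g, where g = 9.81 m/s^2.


sin(2 * 21) = sin(42) = 0.669131
v^2 = 27.58^2 = 760.6564
R = 760.6564 * 0.669131 / 9.81
= 51.884 m

51.884 m


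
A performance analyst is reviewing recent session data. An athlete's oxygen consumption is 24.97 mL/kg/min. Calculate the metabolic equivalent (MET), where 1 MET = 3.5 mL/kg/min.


MET = VO2 / 3.5
= 24.97 / 3.5
= 7.13 METs

7.13 METs


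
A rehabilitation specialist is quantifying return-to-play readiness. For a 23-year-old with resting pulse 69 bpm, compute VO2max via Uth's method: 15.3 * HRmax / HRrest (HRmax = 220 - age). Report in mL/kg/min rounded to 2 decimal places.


Step 1: HRmax = 220 - 23 = 197 bpm
Step 2: Ratio = 197 / 69 = 2.8551
Step 3: VO2max = 15.3 * 2.8551 = 43.68 mL/kg/min

43.68 mL/kg/min


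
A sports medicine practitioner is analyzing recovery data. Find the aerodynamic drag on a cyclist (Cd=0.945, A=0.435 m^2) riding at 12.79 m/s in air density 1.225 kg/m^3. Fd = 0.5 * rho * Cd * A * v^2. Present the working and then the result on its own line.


Fd = 0.5 * 1.225 * 0.945 * 0.435 * 12.79^2
= 0.5 * 1.225 * 0.945 * 0.435 * 163.5841
= 41.188 N

41.188 N


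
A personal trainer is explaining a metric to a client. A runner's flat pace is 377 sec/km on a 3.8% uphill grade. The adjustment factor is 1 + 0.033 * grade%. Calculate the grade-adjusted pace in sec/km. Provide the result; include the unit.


Factor = 1 + 0.033 * 3.8 = 1.1254
Adjusted pace = 377 * 1.1254
= 424.28 sec/km

424.28 s/km


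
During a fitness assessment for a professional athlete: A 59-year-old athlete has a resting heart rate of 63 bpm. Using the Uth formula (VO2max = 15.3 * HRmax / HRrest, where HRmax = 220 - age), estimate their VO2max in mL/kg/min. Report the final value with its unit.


HRmax = 220 - 59 = 161 bpm
Ratio = HRmax / HRrest = 161 / 63 = 2.5556
VO2max = 15.3 * 2.5556 = 39.1 mL/kg/min

39.1 mL/kg/min


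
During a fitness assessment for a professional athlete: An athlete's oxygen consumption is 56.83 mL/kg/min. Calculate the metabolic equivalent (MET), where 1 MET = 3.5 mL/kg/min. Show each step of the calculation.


MET = VO2 / 3.5
= 56.83 / 3.5
= 16.24 METs

16.24 METs


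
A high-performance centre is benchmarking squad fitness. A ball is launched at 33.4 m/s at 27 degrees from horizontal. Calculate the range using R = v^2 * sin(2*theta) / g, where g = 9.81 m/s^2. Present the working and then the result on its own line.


sin(2 * 27) = sin(54) = 0.809017
v^2 = 33.4^2 = 1115.56
R = 1115.56 * 0.809017 / 9.81
= 91.999 m

91.999 m


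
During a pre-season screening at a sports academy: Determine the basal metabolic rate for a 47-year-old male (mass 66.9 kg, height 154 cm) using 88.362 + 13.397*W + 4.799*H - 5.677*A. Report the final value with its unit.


BMR = 88.362 + 13.397*66.9 + 4.799*154 - 5.677*47
= 1456.85 kcal/day

1456.85 kcal/day


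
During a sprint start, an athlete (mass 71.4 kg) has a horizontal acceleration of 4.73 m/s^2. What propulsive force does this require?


Propulsive force = mass * acceleration
= 71.4 kg * 4.73 m/s^2
= 337.72 N

337.72 N


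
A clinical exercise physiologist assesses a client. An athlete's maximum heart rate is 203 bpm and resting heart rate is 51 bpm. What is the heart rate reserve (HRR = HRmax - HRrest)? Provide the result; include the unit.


HRR = HRmax - HRrest
= 203 - 51
= 152 bpm

152 bpm


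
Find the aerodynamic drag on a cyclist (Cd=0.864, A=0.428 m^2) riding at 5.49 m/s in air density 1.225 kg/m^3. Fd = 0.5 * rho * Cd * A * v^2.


Fd = 0.5 * 1.225 * 0.864 * 0.428 * 5.49^2
= 0.5 * 1.225 * 0.864 * 0.428 * 30.1401
= 6.827 N

6.827 N


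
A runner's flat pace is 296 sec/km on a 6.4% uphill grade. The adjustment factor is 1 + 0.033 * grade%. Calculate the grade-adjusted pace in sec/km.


Factor = 1 + 0.033 * 6.4 = 1.2112
Adjusted pace = 296 * 1.2112
= 358.52 sec/km

358.52 s/km


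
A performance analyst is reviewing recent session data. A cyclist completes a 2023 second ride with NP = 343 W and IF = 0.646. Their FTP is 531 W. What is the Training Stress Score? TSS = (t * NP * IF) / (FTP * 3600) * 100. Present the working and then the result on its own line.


t * NP * IF = 2023 * 343 * 0.646 = 448252.294
FTP * 3600 = 1911600
TSS = (448252.294 / 1911600) * 100 = 23.45

23.45 TSS


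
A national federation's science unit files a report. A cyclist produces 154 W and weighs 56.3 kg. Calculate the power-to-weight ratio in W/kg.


P/W = power / mass
= 154 / 56.3
= 2.735 W/kg

2.735 W/kg


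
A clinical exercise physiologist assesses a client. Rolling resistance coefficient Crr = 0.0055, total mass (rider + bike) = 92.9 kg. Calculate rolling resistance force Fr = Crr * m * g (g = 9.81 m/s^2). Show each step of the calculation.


Fr = Crr * m * g
= 0.0055 * 92.9 * 9.81
= 5.012 N

5.012 N


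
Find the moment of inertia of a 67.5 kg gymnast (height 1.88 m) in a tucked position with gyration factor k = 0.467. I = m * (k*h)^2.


Radius of gyration = 0.467 * 1.88 = 0.87796 m
I = 67.5 * 0.87796^2
= 67.5 * 0.770814
= 52.03 kg*m^2

52.03 kg*m^2


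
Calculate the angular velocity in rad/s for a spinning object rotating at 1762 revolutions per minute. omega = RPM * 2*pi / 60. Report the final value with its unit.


omega = RPM * 2*pi / 60
= 1762 * 6.28318531 / 60
= 184.516 rad/s

184.516 rad/s


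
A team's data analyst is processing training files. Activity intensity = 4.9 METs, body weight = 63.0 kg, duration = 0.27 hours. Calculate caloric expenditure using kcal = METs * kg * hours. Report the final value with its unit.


kcal = 4.9 * 63.0 * 0.27
= 308.7 * 0.27
= 83.35 kcal

83.35 kcal


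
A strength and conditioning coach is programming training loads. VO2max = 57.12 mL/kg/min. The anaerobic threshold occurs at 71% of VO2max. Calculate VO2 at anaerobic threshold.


AT fraction = 71 / 100 = 0.71
AT VO2 = 57.12 * 0.71
= 40.56 mL/kg/min

40.56 mL/kg/min


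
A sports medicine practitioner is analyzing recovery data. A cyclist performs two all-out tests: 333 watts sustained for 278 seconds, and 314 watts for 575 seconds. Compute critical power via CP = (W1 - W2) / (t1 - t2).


W1 = P1 * t1 = 333 * 278 = 92574 J
W2 = P2 * t2 = 314 * 575 = 180550 J
CP = (92574 - 180550) / (278 - 575)
= 296.22 W

296.22 W


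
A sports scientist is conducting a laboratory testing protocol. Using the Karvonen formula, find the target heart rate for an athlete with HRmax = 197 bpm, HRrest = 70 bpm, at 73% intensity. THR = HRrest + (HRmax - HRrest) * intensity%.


HRR = 197 - 70 = 127
THR = 70 + 127 * 0.73
= 70 + 92.71
= 162.71 bpm

162.71 bpm


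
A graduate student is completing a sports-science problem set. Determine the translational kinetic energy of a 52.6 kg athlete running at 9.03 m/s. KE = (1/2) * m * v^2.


KE = 0.5 * m * v^2
= 0.5 * 52.6 * 9.03^2
= 0.5 * 52.6 * 81.5409
= 2144.53 J

2144.53 J


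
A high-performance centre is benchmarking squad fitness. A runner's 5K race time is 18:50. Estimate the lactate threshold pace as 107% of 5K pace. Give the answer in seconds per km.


Total race time = 18*60 + 50 = 1130 seconds
5K pace = 1130 / 5 = 226.0 sec/km
LT pace = 226.0 * 1.07 = 241.82 sec/km

241.82 s/km


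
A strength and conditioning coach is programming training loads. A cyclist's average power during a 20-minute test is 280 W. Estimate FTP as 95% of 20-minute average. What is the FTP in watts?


FTP = 20-min power * 0.95
= 280 * 0.95
= 266.0 W

266.0 W


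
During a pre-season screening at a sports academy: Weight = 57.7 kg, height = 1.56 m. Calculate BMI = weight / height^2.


height^2 = 1.56^2 = 2.4336
BMI = 57.7 / 2.4336 = 23.71 kg/m^2

23.71 kg/m^2


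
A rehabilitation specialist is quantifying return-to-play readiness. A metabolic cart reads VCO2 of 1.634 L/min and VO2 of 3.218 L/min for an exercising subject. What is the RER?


RER = VCO2 / VO2 = 1.634 / 3.218 = 0.5078

0.5078


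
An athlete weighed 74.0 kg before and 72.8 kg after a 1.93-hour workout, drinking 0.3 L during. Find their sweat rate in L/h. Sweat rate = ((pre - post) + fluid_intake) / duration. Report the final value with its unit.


Body mass change = 1.2 kg
Total sweat loss = 1.2 + 0.3 = 1.5 L
Rate = 1.5 / 1.93 = 0.777 L/h

0.777 L/h


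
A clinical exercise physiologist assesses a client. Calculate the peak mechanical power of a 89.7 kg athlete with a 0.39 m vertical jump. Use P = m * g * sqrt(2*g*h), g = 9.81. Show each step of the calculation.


First, sqrt(2gh) = sqrt(2 * 9.81 * 0.39)
= sqrt(7.6518) = 2.766189 m/s
Power = 89.7 * 9.81 * 2.766189 = 2434.13 W

2434.13 W


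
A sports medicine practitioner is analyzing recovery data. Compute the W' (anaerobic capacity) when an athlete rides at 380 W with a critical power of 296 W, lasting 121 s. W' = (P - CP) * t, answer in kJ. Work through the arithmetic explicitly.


Above-CP power = 84 W
Duration = 121 s
W' = 84 * 121 = 10164 J
Convert: 10164 / 1000 = 10.164 kJ

10.164 kJ


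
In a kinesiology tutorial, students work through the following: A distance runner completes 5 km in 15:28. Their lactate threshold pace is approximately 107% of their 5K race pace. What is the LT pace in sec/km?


Convert to seconds: 15 min 28 s = 928 s
Pace per km = 928 / 5 = 185.6 s/km
LT pace = 185.6 * 1.07 = 198.59 s/km

198.59 s/km


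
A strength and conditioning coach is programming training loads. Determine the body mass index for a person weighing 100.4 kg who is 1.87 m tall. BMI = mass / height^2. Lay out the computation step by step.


BMI = mass / height^2
= 100.4 / 1.87^2
= 100.4 / 3.4969
= 28.71 kg/m^2

28.71 kg/m^2


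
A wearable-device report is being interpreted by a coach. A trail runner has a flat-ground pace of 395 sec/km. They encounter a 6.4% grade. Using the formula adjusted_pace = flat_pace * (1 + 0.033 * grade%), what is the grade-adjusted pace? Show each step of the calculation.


Grade factor = 1 + 0.033 * 6.4 = 1.2112
Adjusted = 395 * 1.2112 = 478.42 sec/km

478.42 s/km


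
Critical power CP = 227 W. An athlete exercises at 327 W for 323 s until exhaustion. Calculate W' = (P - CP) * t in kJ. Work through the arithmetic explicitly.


P - CP = 327 - 227 = 100 W
W' = 100 * 323 = 32300 J
= 32300 / 1000 = 32.3 kJ

32.3 kJ


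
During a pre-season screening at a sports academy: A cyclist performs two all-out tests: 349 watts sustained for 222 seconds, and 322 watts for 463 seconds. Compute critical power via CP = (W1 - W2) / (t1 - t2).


W1 = P1 * t1 = 349 * 222 = 77478 J
W2 = P2 * t2 = 322 * 463 = 149086 J
CP = (77478 - 149086) / (222 - 463)
= 297.13 W

297.13 W


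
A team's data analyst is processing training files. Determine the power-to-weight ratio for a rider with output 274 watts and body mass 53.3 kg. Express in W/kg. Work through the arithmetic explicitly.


P/W = 274 / 53.3 = 5.141 W/kg

5.141 W/kg


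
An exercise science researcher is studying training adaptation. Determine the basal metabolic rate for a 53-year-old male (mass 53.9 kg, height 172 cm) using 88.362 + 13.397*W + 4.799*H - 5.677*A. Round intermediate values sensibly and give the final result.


BMR = 88.362 + 13.397*53.9 + 4.799*172 - 5.677*53
= 1335.01 kcal/day

1335.01 kcal/day


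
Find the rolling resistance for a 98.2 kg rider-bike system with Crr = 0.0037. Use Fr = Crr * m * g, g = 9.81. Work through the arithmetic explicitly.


m * g = 98.2 * 9.81 = 963.342 N
Fr = 0.0037 * 963.342 = 3.564 N

3.564 N


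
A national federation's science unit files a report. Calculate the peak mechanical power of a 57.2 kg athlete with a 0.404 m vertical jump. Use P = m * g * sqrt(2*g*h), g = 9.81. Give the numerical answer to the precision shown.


First, sqrt(2gh) = sqrt(2 * 9.81 * 0.404)
= sqrt(7.92648) = 2.815401 m/s
Power = 57.2 * 9.81 * 2.815401 = 1579.81 W

1579.81 W


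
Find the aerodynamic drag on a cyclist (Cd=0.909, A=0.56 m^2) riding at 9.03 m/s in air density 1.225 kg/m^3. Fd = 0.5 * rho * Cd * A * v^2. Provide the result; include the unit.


Fd = 0.5 * 1.225 * 0.909 * 0.56 * 9.03^2
= 0.5 * 1.225 * 0.909 * 0.56 * 81.5409
= 25.423 N

25.423 N


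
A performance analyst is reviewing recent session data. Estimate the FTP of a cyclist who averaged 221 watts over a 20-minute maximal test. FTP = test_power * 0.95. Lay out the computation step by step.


FTP = 221 * 0.95 = 209.95 W

209.95 W


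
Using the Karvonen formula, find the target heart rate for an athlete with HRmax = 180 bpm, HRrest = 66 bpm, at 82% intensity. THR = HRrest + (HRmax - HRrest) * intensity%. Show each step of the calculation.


HRR = 180 - 66 = 114
THR = 66 + 114 * 0.82
= 66 + 93.48
= 159.48 bpm

159.48 bpm


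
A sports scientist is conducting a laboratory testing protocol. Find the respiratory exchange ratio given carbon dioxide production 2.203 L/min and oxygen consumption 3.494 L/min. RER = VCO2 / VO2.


VCO2 = 2.203 L/min
VO2 = 3.494 L/min
RER = 2.203 / 3.494 = 0.6305

0.6305


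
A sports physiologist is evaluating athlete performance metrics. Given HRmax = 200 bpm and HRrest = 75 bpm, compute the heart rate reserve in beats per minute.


Heart rate reserve = maximum HR minus resting HR
HRR = 200 - 75 = 125 bpm

125 bpm


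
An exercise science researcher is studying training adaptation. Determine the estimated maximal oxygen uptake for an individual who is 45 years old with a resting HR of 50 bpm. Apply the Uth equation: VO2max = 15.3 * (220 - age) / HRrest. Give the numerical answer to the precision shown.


HRmax = 220 - 45 = 175
VO2max = 15.3 * (175 / 50)
= 15.3 * 3.5
= 53.55 mL/kg/min

53.55 mL/kg/min


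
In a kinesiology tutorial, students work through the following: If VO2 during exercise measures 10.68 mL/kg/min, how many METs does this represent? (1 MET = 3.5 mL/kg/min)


METs = VO2 / 3.5 = 10.68 / 3.5 = 3.05

3.05 METs


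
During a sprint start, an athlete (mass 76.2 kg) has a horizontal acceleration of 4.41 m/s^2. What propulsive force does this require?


Propulsive force = mass * acceleration
= 76.2 kg * 4.41 m/s^2
= 336.04 N

336.04 N


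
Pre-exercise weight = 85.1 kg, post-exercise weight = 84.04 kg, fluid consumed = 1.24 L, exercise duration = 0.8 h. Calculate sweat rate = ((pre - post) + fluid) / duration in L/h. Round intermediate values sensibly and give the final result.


Weight loss = 85.1 - 84.04 = 1.06 kg (approx L)
Total sweat = 1.06 + 1.24 = 2.3 L
Sweat rate = 2.3 / 0.8 = 2.875 L/h

2.875 L/h


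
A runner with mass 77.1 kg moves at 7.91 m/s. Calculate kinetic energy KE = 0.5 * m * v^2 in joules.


v^2 = 7.91^2 = 62.5681
KE = 0.5 * 77.1 * 62.5681
= 2412.0 J

2412.0 J


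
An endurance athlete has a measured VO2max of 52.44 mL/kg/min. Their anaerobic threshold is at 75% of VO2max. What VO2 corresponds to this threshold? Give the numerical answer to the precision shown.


Anaerobic threshold VO2 = VO2max * 75%
= 52.44 * 0.75
= 39.33 mL/kg/min

39.33 mL/kg/min


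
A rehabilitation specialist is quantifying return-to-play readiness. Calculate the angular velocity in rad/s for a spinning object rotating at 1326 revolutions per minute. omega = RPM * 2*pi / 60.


omega = RPM * 2*pi / 60
= 1326 * 6.28318531 / 60
= 138.858 rad/s

138.858 rad/s


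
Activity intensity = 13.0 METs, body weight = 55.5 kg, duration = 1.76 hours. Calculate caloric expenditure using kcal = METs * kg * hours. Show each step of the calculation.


kcal = 13.0 * 55.5 * 1.76
= 721.5 * 1.76
= 1269.84 kcal

1269.84 kcal


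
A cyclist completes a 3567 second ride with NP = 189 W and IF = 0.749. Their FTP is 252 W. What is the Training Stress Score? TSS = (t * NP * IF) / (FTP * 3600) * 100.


t * NP * IF = 3567 * 189 * 0.749 = 504948.087
FTP * 3600 = 907200
TSS = (504948.087 / 907200) * 100 = 55.66

55.66 TSS


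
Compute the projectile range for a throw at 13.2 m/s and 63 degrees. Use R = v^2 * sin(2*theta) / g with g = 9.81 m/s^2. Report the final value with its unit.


Two times the angle = 126 degrees
sin(126) = 0.809017
R = 174.24 * 0.809017 / 9.81 = 14.369 m

14.369 m


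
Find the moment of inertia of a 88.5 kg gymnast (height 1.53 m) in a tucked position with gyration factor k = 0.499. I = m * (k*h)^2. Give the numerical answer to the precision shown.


Radius of gyration = 0.499 * 1.53 = 0.76347 m
I = 88.5 * 0.76347^2
= 88.5 * 0.582886
= 51.585 kg*m^2

51.585 kg*m^2


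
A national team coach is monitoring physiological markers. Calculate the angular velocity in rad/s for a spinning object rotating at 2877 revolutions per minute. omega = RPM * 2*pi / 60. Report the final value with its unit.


omega = RPM * 2*pi / 60
= 2877 * 6.28318531 / 60
= 301.279 rad/s

301.279 rad/s


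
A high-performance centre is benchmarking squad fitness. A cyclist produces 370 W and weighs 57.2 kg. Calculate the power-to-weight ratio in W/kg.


P/W = power / mass
= 370 / 57.2
= 6.469 W/kg

6.469 W/kg


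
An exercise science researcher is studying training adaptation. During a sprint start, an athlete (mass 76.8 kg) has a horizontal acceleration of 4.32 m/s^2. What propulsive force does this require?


Propulsive force = mass * acceleration
= 76.8 kg * 4.32 m/s^2
= 331.78 N

331.78 N


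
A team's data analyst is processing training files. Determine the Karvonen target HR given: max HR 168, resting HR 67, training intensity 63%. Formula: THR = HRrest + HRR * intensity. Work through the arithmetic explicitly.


HRR = HRmax - HRrest = 168 - 67 = 101
THR = 67 + 101 * 0.63
= 130.63 bpm

130.63 bpm


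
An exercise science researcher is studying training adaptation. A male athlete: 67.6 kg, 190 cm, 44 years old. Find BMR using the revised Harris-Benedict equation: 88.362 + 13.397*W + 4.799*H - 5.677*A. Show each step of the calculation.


Intercept = 88.362
Weight contribution = 13.397 * 67.6 = 905.6372
Height contribution = 4.799 * 190 = 911.81
Age contribution = 5.677 * 44 = 249.788
BMR = 88.362 + 905.6372 + 911.81 - 249.788
= 1656.02 kcal/day

1656.02 kcal/day


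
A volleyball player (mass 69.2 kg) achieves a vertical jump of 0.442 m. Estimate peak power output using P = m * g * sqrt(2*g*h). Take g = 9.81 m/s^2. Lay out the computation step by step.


2 * g * h = 2 * 9.81 * 0.442 = 8.67204
sqrt(8.67204) = 2.944833 m/s
P = 69.2 * 9.81 * 2.944833 = 1999.11 W

1999.11 W


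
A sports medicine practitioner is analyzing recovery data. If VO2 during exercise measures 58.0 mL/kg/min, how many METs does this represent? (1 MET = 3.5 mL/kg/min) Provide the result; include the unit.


METs = VO2 / 3.5 = 58.0 / 3.5 = 16.57

16.57 METs


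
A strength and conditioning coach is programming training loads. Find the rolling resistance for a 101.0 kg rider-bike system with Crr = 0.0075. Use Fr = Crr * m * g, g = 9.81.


m * g = 101.0 * 9.81 = 990.81 N
Fr = 0.0075 * 990.81 = 7.431 N

7.431 N


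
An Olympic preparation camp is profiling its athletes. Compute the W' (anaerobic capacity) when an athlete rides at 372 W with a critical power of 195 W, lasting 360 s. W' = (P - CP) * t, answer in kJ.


Above-CP power = 177 W
Duration = 360 s
W' = 177 * 360 = 63720 J
Convert: 63720 / 1000 = 63.72 kJ

63.72 kJ


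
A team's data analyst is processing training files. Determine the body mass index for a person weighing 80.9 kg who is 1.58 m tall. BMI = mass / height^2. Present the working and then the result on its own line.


BMI = mass / height^2
= 80.9 / 1.58^2
= 80.9 / 2.4964
= 32.41 kg/m^2

32.41 kg/m^2


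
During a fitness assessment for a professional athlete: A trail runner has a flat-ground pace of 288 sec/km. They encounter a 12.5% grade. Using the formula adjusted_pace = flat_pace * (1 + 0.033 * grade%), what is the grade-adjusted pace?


Grade factor = 1 + 0.033 * 12.5 = 1.4125
Adjusted = 288 * 1.4125 = 406.8 sec/km

406.8 s/km


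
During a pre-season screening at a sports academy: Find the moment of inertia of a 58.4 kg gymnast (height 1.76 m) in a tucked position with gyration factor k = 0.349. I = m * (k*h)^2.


Radius of gyration = 0.349 * 1.76 = 0.61424 m
I = 58.4 * 0.61424^2
= 58.4 * 0.377291
= 22.034 kg*m^2

22.034 kg*m^2


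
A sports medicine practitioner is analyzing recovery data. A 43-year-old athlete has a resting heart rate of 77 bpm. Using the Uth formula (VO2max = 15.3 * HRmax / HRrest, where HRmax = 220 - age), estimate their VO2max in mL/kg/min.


HRmax = 220 - 43 = 177 bpm
Ratio = HRmax / HRrest = 177 / 77 = 2.2987
VO2max = 15.3 * 2.2987 = 35.17 mL/kg/min

35.17 mL/kg/min


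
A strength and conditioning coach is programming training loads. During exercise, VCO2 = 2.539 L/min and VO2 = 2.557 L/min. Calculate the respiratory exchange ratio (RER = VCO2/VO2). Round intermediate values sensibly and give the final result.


RER = VCO2 / VO2
= 2.539 / 2.557
= 0.993

0.993


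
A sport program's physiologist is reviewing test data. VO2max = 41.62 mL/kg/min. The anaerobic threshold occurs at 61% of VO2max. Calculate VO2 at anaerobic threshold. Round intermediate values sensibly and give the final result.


AT fraction = 61 / 100 = 0.61
AT VO2 = 41.62 * 0.61
= 25.39 mL/kg/min

25.39 mL/kg/min


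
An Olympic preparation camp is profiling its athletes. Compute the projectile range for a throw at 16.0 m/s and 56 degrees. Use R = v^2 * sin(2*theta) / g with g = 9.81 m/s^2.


Two times the angle = 112 degrees
sin(112) = 0.927184
R = 256.0 * 0.927184 / 9.81 = 24.196 m

24.196 m


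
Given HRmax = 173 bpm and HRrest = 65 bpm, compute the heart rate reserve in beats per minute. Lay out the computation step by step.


Heart rate reserve = maximum HR minus resting HR
HRR = 173 - 65 = 108 bpm

108 bpm


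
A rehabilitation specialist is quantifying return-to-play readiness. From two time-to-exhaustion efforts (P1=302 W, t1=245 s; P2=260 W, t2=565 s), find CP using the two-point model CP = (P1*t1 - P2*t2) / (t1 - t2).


Work in trial 1 = 73990 J
Work in trial 2 = 146900 J
Delta work = -72910 J
Delta time = -320 s
CP = -72910 / -320 = 227.84 W

227.84 W


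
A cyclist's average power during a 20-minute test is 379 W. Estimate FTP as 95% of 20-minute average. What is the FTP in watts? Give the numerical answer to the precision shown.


FTP = 20-min power * 0.95
= 379 * 0.95
= 360.05 W

360.05 W


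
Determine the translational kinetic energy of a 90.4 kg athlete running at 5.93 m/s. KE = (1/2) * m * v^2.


KE = 0.5 * m * v^2
= 0.5 * 90.4 * 5.93^2
= 0.5 * 90.4 * 35.1649
= 1589.45 J

1589.45 J


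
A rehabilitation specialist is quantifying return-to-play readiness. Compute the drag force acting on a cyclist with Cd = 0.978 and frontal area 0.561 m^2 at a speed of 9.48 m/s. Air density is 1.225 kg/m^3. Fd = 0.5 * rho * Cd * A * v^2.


Step 1: v^2 = 89.8704
Step 2: Fd = 0.5 * 1.225 * 0.978 * 0.561 * 89.8704
= 30.201 N

30.201 N


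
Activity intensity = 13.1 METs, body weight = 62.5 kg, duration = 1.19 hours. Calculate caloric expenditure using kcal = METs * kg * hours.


kcal = 13.1 * 62.5 * 1.19
= 818.75 * 1.19
= 974.31 kcal

974.31 kcal


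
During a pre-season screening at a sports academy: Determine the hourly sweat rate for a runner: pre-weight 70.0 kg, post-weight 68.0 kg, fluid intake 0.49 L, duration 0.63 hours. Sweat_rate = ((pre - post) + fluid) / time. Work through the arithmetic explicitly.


Mass lost = 70.0 - 68.0 = 2.0 kg
Add fluid consumed: 2.0 + 0.49 = 2.49 L total sweat
Sweat rate = 2.49 / 0.63 = 3.952 L/h

3.952 L/h


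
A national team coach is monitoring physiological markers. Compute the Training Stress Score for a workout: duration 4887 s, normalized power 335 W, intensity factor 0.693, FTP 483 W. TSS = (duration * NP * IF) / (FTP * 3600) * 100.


Product = 4887 * 335 * 0.693 = 1134541.485
Base = 483 * 3600 = 1738800
TSS = 1134541.485 / 1738800 * 100 = 65.25

65.25 TSS


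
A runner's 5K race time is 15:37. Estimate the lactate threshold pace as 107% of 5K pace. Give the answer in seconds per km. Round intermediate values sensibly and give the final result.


Total race time = 15*60 + 37 = 937 seconds
5K pace = 937 / 5 = 187.4 sec/km
LT pace = 187.4 * 1.07 = 200.52 sec/km

200.52 s/km


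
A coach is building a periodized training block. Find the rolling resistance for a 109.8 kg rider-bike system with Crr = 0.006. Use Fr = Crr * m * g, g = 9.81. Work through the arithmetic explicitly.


m * g = 109.8 * 9.81 = 1077.138 N
Fr = 0.006 * 1077.138 = 6.463 N

6.463 N


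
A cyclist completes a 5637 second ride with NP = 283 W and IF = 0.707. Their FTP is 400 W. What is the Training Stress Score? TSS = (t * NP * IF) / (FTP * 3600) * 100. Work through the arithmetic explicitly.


t * NP * IF = 5637 * 283 * 0.707 = 1127856.597
FTP * 3600 = 1440000
TSS = (1127856.597 / 1440000) * 100 = 78.32

78.32 TSS


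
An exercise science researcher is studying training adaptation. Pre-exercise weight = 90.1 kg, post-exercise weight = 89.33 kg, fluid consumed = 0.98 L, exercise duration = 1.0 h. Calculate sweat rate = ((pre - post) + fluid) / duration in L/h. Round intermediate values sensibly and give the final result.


Weight loss = 90.1 - 89.33 = 0.77 kg (approx L)
Total sweat = 0.77 + 0.98 = 1.75 L
Sweat rate = 1.75 / 1.0 = 1.75 L/h

1.75 L/h


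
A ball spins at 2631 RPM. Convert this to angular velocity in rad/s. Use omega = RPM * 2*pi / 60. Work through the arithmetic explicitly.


omega = 2631 * 2 * pi / 60
= 2631 * 6.28318531 / 60
= 16531.061 / 60
= 275.518 rad/s

275.518 rad/s


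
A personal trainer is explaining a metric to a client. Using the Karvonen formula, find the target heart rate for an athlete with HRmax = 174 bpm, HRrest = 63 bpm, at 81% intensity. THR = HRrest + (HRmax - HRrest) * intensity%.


HRR = 174 - 63 = 111
THR = 63 + 111 * 0.81
= 63 + 89.91
= 152.91 bpm

152.91 bpm


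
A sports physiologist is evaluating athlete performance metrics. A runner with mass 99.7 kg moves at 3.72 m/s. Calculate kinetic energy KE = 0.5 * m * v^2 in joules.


v^2 = 3.72^2 = 13.8384
KE = 0.5 * 99.7 * 13.8384
= 689.84 J

689.84 J


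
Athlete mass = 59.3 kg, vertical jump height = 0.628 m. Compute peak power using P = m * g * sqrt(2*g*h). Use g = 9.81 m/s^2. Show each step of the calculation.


sqrt(2 * 9.81 * 0.628) = sqrt(12.32136) = 3.510179 m/s
P = 59.3 * 9.81 * 3.510179
= 2041.99 W

2041.99 W
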